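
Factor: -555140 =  - 2^2*5^1*41^1 * 677^1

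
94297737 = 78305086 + 15992651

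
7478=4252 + 3226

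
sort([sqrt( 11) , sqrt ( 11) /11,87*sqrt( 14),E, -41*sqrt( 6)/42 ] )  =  [ - 41*sqrt( 6)/42, sqrt( 11)/11, E,sqrt ( 11 ),87*sqrt( 14) ] 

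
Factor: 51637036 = 2^2 * 11^1*59^1*19891^1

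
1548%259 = 253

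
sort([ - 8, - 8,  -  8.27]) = [ - 8.27 , - 8,- 8 ] 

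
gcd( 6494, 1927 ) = 1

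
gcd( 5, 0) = 5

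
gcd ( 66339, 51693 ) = 3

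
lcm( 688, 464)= 19952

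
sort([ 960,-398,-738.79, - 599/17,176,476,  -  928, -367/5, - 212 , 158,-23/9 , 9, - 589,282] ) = [ - 928, - 738.79,  -  589, - 398,  -  212, - 367/5, - 599/17 , -23/9, 9, 158, 176,282,476,960]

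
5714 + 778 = 6492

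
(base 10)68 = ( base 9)75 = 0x44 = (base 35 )1X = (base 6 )152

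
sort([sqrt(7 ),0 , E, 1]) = [ 0, 1, sqrt( 7 ),E]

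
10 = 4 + 6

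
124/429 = 124/429 = 0.29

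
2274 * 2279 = 5182446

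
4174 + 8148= 12322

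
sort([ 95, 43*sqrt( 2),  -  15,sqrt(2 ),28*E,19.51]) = [ - 15, sqrt( 2 ), 19.51,43*sqrt( 2),28*E,95 ]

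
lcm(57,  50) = 2850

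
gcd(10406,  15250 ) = 2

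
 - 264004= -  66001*4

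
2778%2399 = 379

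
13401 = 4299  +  9102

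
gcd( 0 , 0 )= 0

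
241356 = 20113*12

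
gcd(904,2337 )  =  1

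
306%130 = 46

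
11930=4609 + 7321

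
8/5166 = 4/2583 =0.00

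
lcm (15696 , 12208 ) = 109872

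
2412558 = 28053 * 86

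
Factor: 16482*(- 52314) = - 2^2*3^2*41^1*67^1*8719^1 = - 862239348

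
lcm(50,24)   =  600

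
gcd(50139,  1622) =1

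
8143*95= 773585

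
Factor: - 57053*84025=  -  4793878325= - 5^2*59^1*967^1*3361^1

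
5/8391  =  5/8391 = 0.00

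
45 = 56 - 11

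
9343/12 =778+7/12 =778.58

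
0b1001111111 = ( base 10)639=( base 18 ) 1h9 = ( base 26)of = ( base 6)2543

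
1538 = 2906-1368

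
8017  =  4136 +3881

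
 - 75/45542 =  - 1  +  45467/45542=- 0.00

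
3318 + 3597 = 6915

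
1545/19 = 81+6/19 = 81.32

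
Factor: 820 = 2^2*5^1 * 41^1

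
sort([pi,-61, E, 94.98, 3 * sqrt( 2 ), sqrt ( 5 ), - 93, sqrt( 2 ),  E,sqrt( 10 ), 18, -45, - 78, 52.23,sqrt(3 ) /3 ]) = [ - 93, - 78, - 61, - 45, sqrt( 3)/3, sqrt(2 ), sqrt (5 ), E,E,  pi, sqrt(10),3*sqrt( 2 ), 18,52.23, 94.98 ]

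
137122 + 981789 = 1118911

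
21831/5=21831/5 = 4366.20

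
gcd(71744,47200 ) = 1888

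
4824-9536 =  - 4712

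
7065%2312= 129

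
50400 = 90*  560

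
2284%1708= 576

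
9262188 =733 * 12636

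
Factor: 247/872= 2^( - 3)*13^1*19^1*109^( -1)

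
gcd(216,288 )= 72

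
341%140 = 61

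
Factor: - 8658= - 2^1*3^2 *13^1*37^1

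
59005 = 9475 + 49530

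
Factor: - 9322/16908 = -2^( - 1)*3^( - 1 ) * 59^1*79^1*1409^ (-1 ) = - 4661/8454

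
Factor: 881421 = 3^1* 229^1*1283^1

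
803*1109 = 890527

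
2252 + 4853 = 7105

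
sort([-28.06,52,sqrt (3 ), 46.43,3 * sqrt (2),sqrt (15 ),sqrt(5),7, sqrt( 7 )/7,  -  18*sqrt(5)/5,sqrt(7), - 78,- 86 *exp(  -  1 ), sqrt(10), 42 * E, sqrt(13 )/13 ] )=[ - 78,  -  86*exp( -1 ),-28.06, - 18*sqrt(5 ) /5,sqrt ( 13)/13,sqrt( 7 ) /7,sqrt ( 3) , sqrt( 5 ) , sqrt (7),sqrt( 10),sqrt( 15),3*sqrt( 2),7,  46.43, 52,42 * E]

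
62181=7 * 8883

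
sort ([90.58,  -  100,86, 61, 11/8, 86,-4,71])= [-100 , - 4, 11/8, 61, 71, 86 , 86, 90.58] 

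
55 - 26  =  29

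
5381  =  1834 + 3547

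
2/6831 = 2/6831=0.00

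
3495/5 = 699= 699.00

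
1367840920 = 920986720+446854200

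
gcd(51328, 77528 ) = 8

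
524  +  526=1050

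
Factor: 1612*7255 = 11695060 = 2^2* 5^1 * 13^1*31^1*1451^1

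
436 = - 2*( - 218 )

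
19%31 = 19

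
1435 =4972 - 3537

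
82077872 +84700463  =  166778335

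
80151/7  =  80151/7  =  11450.14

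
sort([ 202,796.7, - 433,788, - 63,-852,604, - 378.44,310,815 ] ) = [ - 852,- 433, - 378.44, - 63,202,310, 604, 788, 796.7,815]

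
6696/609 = 10 +202/203 = 11.00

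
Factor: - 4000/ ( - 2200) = 20/11 = 2^2*5^1*11^( - 1) 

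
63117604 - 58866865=4250739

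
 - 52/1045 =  - 52/1045 = - 0.05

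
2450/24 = 102 + 1/12 =102.08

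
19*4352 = 82688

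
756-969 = -213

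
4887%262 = 171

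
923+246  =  1169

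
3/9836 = 3/9836 = 0.00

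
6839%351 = 170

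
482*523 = 252086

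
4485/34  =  4485/34 = 131.91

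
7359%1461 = 54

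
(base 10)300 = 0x12c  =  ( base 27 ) b3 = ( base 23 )d1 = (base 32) 9c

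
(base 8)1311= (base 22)1a9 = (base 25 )13d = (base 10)713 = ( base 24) 15H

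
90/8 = 45/4 = 11.25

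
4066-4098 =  -32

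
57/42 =1+5/14 = 1.36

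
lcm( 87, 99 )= 2871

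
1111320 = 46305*24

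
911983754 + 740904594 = 1652888348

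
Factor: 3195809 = 3195809^1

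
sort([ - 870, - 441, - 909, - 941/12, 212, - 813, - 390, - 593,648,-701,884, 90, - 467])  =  [-909, - 870, - 813, - 701, - 593,  -  467, - 441, - 390,  -  941/12,90,212,648, 884]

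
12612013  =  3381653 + 9230360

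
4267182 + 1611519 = 5878701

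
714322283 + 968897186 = 1683219469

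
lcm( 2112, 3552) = 78144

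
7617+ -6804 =813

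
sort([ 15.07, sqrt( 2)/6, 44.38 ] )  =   [sqrt(2)/6,15.07, 44.38]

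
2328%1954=374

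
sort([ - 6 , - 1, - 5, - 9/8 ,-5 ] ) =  [ - 6, - 5, - 5, - 9/8, - 1 ]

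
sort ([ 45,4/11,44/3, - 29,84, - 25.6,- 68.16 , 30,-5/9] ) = [ - 68.16, - 29, - 25.6, - 5/9, 4/11, 44/3,30, 45,  84]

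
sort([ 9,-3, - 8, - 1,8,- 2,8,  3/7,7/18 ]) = [ - 8, - 3,-2, - 1, 7/18,3/7,8,8, 9] 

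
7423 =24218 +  - 16795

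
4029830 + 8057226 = 12087056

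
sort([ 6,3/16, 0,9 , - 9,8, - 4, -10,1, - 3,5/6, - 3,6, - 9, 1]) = [-10, - 9,-9, - 4,  -  3,-3,0, 3/16,5/6,1,1,6, 6, 8,9]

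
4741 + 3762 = 8503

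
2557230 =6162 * 415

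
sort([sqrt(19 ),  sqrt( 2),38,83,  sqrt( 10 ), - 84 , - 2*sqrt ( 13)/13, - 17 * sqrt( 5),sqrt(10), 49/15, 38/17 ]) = [ - 84, - 17*sqrt(5 ),  -  2 * sqrt(13 ) /13,  sqrt ( 2 ), 38/17, sqrt( 10),sqrt(10),  49/15 , sqrt( 19 ),38, 83]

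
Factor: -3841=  - 23^1*167^1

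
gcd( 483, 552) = 69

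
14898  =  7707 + 7191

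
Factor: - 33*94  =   - 2^1*3^1*11^1*47^1 = -  3102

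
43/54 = 43/54 = 0.80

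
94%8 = 6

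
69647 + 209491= 279138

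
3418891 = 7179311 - 3760420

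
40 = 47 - 7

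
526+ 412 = 938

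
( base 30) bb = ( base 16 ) 155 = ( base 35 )9q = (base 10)341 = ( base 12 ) 245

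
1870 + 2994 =4864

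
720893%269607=181679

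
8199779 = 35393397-27193618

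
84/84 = 1  =  1.00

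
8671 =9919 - 1248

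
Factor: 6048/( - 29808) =-14/69 = - 2^1*3^ ( - 1)*7^1*23^( - 1)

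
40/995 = 8/199 = 0.04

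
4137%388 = 257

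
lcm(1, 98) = 98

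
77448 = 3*25816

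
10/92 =5/46 = 0.11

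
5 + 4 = 9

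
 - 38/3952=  - 1 + 103/104 = - 0.01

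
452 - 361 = 91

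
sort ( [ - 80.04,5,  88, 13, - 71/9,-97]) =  [-97, - 80.04, - 71/9,5,13,88] 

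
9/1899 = 1/211 = 0.00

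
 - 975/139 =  - 975/139 = -7.01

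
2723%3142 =2723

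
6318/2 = 3159 = 3159.00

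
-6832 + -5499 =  - 12331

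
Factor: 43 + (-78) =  - 5^1*7^1 = -35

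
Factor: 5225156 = 2^2*1306289^1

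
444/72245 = 444/72245 = 0.01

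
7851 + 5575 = 13426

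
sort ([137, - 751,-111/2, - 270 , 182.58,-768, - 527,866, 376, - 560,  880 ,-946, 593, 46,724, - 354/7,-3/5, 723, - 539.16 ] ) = [ - 946,-768,-751, -560,  -  539.16, - 527, - 270, - 111/2, - 354/7, - 3/5,46,137 , 182.58,376,593,723,724,866,  880 ] 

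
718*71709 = 51487062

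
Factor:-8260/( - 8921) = 2^2 * 5^1  *  7^1*11^ ( - 1 )*59^1*811^ (  -  1) 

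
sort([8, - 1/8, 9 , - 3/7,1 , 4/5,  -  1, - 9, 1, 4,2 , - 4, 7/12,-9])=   [ - 9, - 9 ,-4, - 1, - 3/7, - 1/8, 7/12,4/5, 1,1,2,4,8,9]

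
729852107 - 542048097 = 187804010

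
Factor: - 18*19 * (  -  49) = 2^1*3^2*7^2*19^1=16758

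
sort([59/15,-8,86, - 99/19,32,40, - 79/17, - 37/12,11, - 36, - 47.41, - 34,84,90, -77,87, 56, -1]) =[ - 77, - 47.41, - 36, - 34,  -  8, - 99/19, - 79/17 , - 37/12, - 1, 59/15, 11 , 32,40,56,  84, 86,87 , 90 ] 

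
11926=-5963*( - 2) 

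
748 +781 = 1529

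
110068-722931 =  - 612863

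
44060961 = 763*57747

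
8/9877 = 8/9877 = 0.00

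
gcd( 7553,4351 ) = 1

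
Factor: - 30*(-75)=2250  =  2^1*3^2 * 5^3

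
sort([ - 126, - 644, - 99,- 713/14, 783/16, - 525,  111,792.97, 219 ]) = [ - 644,  -  525, - 126,- 99, - 713/14,783/16,111,219,792.97 ] 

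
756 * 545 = 412020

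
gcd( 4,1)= 1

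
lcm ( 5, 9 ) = 45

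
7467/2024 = 7467/2024  =  3.69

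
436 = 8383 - 7947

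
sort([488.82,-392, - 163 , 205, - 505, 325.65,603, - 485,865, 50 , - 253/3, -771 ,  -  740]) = [ - 771, - 740,- 505 ,  -  485,-392,  -  163, - 253/3,50, 205,325.65, 488.82, 603, 865]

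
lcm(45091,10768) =721456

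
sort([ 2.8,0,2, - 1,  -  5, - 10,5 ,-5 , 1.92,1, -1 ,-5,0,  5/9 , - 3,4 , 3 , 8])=[ - 10, - 5, - 5, - 5, - 3, - 1,-1,0, 0 , 5/9, 1, 1.92, 2, 2.8,3 , 4 , 5, 8]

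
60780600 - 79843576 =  -19062976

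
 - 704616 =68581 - 773197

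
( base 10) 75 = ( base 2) 1001011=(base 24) 33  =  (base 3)2210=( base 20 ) 3f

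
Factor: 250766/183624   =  2^( - 2)*3^( - 1)*7^( - 1)*1093^( - 1)*125383^1 = 125383/91812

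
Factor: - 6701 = -6701^1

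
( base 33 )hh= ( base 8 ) 1102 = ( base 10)578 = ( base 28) KI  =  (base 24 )102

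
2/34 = 1/17 =0.06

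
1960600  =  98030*20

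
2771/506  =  5 + 241/506 = 5.48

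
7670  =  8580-910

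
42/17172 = 7/2862 = 0.00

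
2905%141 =85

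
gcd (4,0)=4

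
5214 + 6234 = 11448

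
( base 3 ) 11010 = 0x6f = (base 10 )111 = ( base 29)3O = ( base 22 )51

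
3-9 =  - 6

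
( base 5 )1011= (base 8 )203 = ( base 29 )4F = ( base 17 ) 7C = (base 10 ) 131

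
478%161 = 156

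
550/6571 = 550/6571 = 0.08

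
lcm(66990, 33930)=2612610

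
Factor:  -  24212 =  - 2^2*6053^1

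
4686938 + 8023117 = 12710055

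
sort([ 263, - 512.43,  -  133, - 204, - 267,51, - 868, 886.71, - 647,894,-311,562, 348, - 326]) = [ - 868, - 647, - 512.43,- 326,  -  311, - 267, - 204, - 133,51, 263,  348, 562,886.71,894]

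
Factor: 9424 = 2^4*19^1*31^1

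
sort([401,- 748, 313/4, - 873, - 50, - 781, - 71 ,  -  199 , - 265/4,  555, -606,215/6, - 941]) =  [ - 941, - 873, - 781 , - 748,-606, - 199,-71,-265/4, - 50,215/6, 313/4, 401, 555 ]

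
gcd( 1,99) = 1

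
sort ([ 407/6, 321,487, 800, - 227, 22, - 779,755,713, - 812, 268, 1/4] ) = [ - 812, - 779, - 227 , 1/4, 22, 407/6,268, 321, 487,713,755,  800 ] 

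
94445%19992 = 14477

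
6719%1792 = 1343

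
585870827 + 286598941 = 872469768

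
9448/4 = 2362 = 2362.00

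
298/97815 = 298/97815 = 0.00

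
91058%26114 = 12716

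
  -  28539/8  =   - 28539/8 = - 3567.38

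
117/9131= 117/9131 = 0.01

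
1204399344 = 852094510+352304834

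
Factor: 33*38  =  2^1*3^1 * 11^1 *19^1  =  1254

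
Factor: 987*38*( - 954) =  - 35780724 = - 2^2*3^3*7^1*19^1*47^1*53^1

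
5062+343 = 5405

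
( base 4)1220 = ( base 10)104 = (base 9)125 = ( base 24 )48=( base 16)68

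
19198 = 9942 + 9256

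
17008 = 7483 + 9525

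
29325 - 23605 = 5720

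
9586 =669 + 8917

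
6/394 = 3/197  =  0.02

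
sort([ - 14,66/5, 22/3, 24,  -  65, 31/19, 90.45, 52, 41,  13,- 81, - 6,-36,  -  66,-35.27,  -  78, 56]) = [ - 81,  -  78,-66, - 65,  -  36, - 35.27, -14 , - 6 , 31/19,22/3,13 , 66/5, 24, 41, 52,56,90.45 ] 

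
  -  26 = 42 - 68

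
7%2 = 1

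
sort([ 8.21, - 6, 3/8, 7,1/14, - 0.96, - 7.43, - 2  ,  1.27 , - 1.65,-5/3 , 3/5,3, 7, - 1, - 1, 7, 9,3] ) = [ - 7.43, - 6, -2, -5/3, - 1.65, - 1,-1, - 0.96,1/14,3/8, 3/5, 1.27,3, 3,7, 7,7, 8.21,9]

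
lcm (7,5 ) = 35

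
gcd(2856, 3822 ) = 42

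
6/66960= 1/11160=0.00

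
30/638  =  15/319   =  0.05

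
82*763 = 62566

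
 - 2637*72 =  - 189864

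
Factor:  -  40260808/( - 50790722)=2^2*7^1*718943^1*25395361^( - 1 )= 20130404/25395361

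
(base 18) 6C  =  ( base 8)170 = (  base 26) 4g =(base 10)120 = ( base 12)a0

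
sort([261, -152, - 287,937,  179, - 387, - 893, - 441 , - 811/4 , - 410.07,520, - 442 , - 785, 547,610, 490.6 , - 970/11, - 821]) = [ - 893 , - 821, - 785,  -  442, - 441, - 410.07, - 387,- 287, -811/4, - 152  , -970/11,179,  261, 490.6 , 520,  547, 610, 937]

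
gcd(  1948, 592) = 4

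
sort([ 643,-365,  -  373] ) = [ - 373, - 365,  643]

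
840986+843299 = 1684285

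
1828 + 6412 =8240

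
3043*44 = 133892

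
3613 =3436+177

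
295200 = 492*600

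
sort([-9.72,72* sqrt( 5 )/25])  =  [ - 9.72, 72*sqrt(5)/25] 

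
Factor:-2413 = -19^1*127^1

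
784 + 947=1731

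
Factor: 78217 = 17^1*43^1 * 107^1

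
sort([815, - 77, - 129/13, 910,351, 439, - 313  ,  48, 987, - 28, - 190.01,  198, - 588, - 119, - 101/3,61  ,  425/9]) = [ - 588,-313, - 190.01 , - 119, - 77,-101/3, - 28,-129/13, 425/9, 48, 61, 198,  351,439, 815, 910, 987]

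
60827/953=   63 + 788/953 = 63.83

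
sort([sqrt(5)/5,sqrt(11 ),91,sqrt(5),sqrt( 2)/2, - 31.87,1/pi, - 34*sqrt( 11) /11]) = [-31.87,  -  34 *sqrt(11)/11,1/pi, sqrt(5) /5, sqrt( 2)/2 , sqrt(5),sqrt( 11),91 ] 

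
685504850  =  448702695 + 236802155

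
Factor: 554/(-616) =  - 277/308  =  - 2^(-2)*7^( - 1)*11^( - 1)*277^1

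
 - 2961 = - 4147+1186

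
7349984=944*7786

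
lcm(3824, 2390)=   19120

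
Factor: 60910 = 2^1*5^1*6091^1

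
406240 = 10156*40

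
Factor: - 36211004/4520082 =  - 18105502/2260041 = - 2^1 *3^( - 1 )*7^ ( - 1)*107621^( - 1 )*9052751^1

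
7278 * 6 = 43668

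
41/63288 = 41/63288 = 0.00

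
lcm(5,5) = 5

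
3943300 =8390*470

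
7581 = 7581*1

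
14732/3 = 4910 + 2/3 = 4910.67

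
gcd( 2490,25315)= 415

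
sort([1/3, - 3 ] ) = [ - 3,1/3 ]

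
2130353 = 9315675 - 7185322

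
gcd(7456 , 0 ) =7456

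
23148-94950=  -  71802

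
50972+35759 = 86731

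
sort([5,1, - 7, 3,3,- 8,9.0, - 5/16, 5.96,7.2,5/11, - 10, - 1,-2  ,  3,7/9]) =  [ - 10, - 8,-7, - 2,-1, - 5/16,5/11, 7/9, 1, 3,3,3,5 , 5.96,7.2,9.0]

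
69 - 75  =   - 6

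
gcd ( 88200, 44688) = 1176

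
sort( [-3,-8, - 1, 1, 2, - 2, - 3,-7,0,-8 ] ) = [-8, - 8,-7, - 3, - 3, -2,  -  1 , 0, 1, 2]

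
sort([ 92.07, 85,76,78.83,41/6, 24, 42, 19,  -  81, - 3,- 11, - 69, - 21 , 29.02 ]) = [ - 81, - 69, - 21, - 11 , - 3, 41/6, 19,24,29.02, 42, 76,78.83,85,  92.07 ] 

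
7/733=7/733 = 0.01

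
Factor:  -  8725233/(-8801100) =264401/266700  =  2^(  -  2)*3^( - 1)*5^(-2)*7^( - 1 )*17^1 * 103^1*127^(- 1 )*151^1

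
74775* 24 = 1794600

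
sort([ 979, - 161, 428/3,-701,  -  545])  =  [ - 701,  -  545, -161, 428/3,979]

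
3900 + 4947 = 8847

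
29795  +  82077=111872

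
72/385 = 72/385 =0.19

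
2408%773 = 89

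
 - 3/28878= - 1+ 9625/9626 =-0.00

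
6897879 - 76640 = 6821239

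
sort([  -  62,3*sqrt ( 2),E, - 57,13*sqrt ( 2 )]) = [ - 62,  -  57,E, 3*sqrt(2),13  *  sqrt(2 )] 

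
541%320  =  221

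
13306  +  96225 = 109531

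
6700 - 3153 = 3547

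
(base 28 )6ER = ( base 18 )feb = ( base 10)5123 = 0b1010000000011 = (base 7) 20636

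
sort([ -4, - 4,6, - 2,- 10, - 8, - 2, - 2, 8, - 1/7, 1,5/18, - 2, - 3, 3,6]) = [ - 10, - 8, - 4, - 4,-3,-2, - 2, - 2 , - 2 , - 1/7, 5/18, 1,3, 6, 6 , 8 ]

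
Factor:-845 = - 5^1* 13^2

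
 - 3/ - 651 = 1/217= 0.00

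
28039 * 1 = 28039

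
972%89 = 82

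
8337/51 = 2779/17 = 163.47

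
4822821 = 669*7209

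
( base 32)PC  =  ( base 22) 1ek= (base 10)812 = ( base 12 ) 578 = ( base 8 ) 1454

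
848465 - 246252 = 602213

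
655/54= 655/54 = 12.13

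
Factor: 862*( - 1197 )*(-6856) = 2^4*3^2*7^1* 19^1 *431^1*857^1 =7074116784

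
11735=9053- - 2682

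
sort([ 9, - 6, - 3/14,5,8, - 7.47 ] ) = [ - 7.47,-6, - 3/14,5, 8,9]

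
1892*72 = 136224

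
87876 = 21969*4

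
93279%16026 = 13149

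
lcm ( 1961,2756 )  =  101972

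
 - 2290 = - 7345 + 5055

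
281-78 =203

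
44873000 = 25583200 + 19289800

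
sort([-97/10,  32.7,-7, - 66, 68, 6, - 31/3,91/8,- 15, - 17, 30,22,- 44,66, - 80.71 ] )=[ - 80.71,  -  66, - 44, - 17, - 15, - 31/3 ,-97/10, - 7, 6, 91/8,22 , 30, 32.7, 66, 68 ]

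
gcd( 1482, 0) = 1482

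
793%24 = 1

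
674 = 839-165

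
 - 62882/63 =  - 62882/63  =  - 998.13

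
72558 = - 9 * ( - 8062 ) 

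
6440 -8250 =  - 1810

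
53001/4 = 53001/4 = 13250.25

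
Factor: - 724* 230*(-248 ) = 41296960 = 2^6*5^1 * 23^1 * 31^1*181^1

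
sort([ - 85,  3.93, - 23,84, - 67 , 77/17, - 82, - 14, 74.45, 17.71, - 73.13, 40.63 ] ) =[ - 85,-82, - 73.13, - 67 , - 23,-14, 3.93,77/17,  17.71,40.63,74.45,  84]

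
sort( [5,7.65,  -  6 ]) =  [ - 6, 5, 7.65]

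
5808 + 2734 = 8542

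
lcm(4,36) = 36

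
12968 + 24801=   37769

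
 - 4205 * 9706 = - 40813730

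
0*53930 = 0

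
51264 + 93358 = 144622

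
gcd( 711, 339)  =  3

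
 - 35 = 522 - 557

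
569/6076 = 569/6076 = 0.09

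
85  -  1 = 84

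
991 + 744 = 1735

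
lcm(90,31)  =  2790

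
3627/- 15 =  - 242 + 1/5 = - 241.80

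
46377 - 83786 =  - 37409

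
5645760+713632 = 6359392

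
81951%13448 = 1263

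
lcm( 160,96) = 480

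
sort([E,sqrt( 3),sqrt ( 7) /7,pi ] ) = [ sqrt( 7 )/7, sqrt(3), E,pi] 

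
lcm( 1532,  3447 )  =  13788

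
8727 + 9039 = 17766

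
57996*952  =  55212192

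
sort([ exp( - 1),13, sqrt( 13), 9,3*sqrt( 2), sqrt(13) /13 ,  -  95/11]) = [ - 95/11, sqrt( 13 )/13, exp ( - 1), sqrt( 13), 3 *sqrt( 2),9,  13]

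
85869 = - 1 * ( - 85869) 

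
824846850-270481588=554365262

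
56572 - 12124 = 44448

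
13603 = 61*223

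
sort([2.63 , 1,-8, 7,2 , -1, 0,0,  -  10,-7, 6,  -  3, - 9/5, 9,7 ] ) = [ - 10, - 8, - 7, - 3,-9/5,  -  1,0,0,1,2, 2.63, 6, 7, 7,9 ] 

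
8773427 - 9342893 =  - 569466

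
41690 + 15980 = 57670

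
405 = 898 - 493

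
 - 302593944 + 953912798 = 651318854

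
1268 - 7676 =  - 6408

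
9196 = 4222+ 4974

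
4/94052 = 1/23513 = 0.00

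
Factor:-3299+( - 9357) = - 12656 = -  2^4* 7^1* 113^1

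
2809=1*2809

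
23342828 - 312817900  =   - 289475072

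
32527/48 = 677 + 31/48=677.65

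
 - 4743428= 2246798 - 6990226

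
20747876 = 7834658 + 12913218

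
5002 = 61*82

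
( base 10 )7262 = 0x1C5E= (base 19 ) 1124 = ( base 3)100221222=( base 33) 6m2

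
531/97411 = 531/97411 = 0.01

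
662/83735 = 662/83735 = 0.01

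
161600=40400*4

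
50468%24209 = 2050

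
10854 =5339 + 5515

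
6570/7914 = 1095/1319 = 0.83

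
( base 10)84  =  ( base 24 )3c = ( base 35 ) 2e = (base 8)124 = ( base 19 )48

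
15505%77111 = 15505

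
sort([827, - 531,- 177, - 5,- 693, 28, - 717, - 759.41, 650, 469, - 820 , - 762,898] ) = [ - 820  , - 762,  -  759.41, - 717,-693, - 531, - 177, - 5, 28, 469,650, 827,898]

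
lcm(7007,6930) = 630630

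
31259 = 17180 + 14079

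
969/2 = 969/2 = 484.50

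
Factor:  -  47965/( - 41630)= 2^( - 1)*23^( - 1)* 53^1=53/46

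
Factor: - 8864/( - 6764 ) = 2^3*19^( - 1)*89^( - 1)*277^1= 2216/1691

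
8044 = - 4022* ( - 2 ) 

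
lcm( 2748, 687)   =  2748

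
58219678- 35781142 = 22438536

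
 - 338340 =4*( - 84585)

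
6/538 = 3/269= 0.01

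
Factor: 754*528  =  2^5 * 3^1*11^1*13^1*29^1 = 398112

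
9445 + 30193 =39638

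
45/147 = 15/49 = 0.31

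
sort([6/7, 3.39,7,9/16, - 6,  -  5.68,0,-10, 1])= [ - 10,- 6, - 5.68 , 0, 9/16,6/7, 1,3.39, 7]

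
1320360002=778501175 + 541858827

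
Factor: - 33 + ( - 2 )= - 5^1*7^1 = - 35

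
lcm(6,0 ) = 0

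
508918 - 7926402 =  - 7417484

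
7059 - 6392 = 667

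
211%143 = 68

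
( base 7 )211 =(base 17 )64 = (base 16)6a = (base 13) 82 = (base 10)106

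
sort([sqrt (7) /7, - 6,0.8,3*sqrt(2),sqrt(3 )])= [ - 6,sqrt( 7)/7, 0.8,sqrt( 3 ),  3*sqrt ( 2)] 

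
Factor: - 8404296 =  -2^3*3^1*350179^1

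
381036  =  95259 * 4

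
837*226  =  189162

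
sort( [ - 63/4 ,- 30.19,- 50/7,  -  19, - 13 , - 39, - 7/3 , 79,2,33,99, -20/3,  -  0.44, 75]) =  [  -  39, - 30.19,  -  19,- 63/4 , - 13, - 50/7,  -  20/3, - 7/3,- 0.44, 2 , 33, 75, 79,99] 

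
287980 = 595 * 484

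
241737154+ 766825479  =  1008562633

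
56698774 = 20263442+36435332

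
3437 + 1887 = 5324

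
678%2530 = 678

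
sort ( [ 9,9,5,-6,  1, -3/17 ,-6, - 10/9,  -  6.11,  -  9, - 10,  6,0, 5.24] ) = [ - 10, - 9, - 6.11, - 6, - 6, - 10/9, - 3/17,0,1,5, 5.24,6,  9,9 ] 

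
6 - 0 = 6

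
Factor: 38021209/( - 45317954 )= - 2^( - 1)*11^( - 1 )*17^( - 1)*121171^(-1) * 38021209^1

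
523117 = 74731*7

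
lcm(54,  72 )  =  216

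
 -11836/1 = -11836= - 11836.00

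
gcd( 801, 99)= 9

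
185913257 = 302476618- 116563361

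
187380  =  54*3470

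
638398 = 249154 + 389244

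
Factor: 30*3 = 90= 2^1*3^2*5^1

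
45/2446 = 45/2446  =  0.02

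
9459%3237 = 2985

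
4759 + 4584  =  9343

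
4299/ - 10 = - 430 + 1/10= - 429.90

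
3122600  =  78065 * 40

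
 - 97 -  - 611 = 514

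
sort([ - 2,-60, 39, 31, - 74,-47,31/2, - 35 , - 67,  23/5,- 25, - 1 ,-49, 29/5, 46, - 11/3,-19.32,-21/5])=[ - 74,  -  67, - 60, - 49, - 47, - 35, - 25,-19.32, - 21/5, -11/3 , - 2, - 1, 23/5, 29/5, 31/2, 31, 39, 46 ]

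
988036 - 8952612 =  - 7964576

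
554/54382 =277/27191= 0.01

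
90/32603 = 90/32603 = 0.00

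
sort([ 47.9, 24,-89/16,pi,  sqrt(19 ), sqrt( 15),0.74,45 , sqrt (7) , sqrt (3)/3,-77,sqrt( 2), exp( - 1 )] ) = [ - 77,-89/16,exp(-1 ),sqrt( 3) /3,0.74, sqrt(2 ),sqrt( 7 ), pi, sqrt( 15), sqrt( 19 ),24,45,47.9]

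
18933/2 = 18933/2 = 9466.50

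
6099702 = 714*8543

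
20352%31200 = 20352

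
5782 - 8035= -2253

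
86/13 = 6 + 8/13 = 6.62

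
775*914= 708350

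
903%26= 19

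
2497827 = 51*48977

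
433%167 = 99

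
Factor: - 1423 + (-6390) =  - 7813=- 13^1*601^1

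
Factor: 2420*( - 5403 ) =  - 13075260 = - 2^2*3^1*5^1 * 11^2*1801^1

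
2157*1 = 2157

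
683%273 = 137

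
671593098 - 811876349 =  - 140283251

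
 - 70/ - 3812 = 35/1906 = 0.02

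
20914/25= 836  +  14/25 = 836.56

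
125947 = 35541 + 90406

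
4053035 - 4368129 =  - 315094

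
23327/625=23327/625 =37.32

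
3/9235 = 3/9235 = 0.00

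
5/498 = 5/498 = 0.01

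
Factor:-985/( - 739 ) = 5^1*197^1*739^( - 1 )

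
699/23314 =699/23314 = 0.03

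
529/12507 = 529/12507 = 0.04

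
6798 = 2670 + 4128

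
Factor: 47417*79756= 3781790252= 2^2*127^1 *157^1*47417^1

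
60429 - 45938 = 14491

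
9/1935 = 1/215 = 0.00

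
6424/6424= 1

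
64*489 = 31296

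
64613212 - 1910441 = 62702771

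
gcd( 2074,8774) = 2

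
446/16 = 27 + 7/8 = 27.88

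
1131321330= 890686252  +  240635078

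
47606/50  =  952 + 3/25 = 952.12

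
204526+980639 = 1185165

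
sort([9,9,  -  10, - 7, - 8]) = [-10, - 8, - 7 , 9,  9 ]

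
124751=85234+39517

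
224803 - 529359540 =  - 529134737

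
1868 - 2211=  - 343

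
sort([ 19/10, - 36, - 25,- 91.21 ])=[- 91.21,  -  36,-25, 19/10] 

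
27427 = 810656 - 783229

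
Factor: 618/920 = 2^( - 2)*3^1*5^( - 1)*23^ ( - 1)*103^1 = 309/460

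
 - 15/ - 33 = 5/11 = 0.45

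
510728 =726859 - 216131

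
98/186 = 49/93 = 0.53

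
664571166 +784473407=1449044573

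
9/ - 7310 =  - 1 + 7301/7310 = - 0.00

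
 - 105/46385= - 21/9277= - 0.00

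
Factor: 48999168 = 2^8*3^4*17^1*139^1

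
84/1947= 28/649 = 0.04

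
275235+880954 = 1156189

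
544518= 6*90753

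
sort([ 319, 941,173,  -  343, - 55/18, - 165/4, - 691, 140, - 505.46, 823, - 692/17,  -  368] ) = [ - 691, - 505.46, - 368, - 343, - 165/4, - 692/17 , - 55/18,140,173,319,823,941 ] 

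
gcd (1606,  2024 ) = 22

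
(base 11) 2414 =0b110001011001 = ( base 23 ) 5ma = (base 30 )3FB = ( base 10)3161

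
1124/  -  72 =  - 281/18 = -15.61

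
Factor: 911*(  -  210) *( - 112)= 2^5*3^1*5^1*7^2*911^1=21426720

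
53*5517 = 292401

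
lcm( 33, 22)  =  66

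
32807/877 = 32807/877 = 37.41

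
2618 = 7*374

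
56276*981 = 55206756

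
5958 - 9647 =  - 3689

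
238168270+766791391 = 1004959661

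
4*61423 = 245692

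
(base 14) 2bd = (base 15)274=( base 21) 15D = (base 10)559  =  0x22f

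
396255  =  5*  79251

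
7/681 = 7/681= 0.01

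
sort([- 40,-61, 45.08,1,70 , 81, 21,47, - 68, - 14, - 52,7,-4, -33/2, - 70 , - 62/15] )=[ - 70, - 68, - 61, - 52, - 40, - 33/2, -14,-62/15, - 4,1,7, 21,45.08,47, 70,  81]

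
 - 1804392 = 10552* (-171 ) 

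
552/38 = 276/19 = 14.53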